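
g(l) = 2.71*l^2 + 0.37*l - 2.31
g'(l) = 5.42*l + 0.37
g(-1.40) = 2.48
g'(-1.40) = -7.22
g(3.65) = 35.14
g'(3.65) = 20.15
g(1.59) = 5.13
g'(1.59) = 8.99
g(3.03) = 23.69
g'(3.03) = 16.79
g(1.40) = 3.52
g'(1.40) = 7.96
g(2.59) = 16.83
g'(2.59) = 14.41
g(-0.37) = -2.08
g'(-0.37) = -1.64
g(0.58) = -1.18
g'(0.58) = 3.51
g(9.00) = 220.53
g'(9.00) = 49.15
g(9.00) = 220.53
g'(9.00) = 49.15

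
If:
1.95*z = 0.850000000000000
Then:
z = 0.44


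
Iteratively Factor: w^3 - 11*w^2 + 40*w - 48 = (w - 4)*(w^2 - 7*w + 12) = (w - 4)^2*(w - 3)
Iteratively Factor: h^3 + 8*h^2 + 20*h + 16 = (h + 2)*(h^2 + 6*h + 8) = (h + 2)^2*(h + 4)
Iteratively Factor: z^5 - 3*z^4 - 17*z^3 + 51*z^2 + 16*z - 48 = (z - 3)*(z^4 - 17*z^2 + 16) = (z - 3)*(z + 1)*(z^3 - z^2 - 16*z + 16) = (z - 3)*(z + 1)*(z + 4)*(z^2 - 5*z + 4) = (z - 4)*(z - 3)*(z + 1)*(z + 4)*(z - 1)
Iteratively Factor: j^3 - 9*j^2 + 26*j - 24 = (j - 2)*(j^2 - 7*j + 12) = (j - 3)*(j - 2)*(j - 4)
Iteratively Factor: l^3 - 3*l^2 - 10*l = (l + 2)*(l^2 - 5*l) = l*(l + 2)*(l - 5)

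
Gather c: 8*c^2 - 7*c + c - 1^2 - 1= 8*c^2 - 6*c - 2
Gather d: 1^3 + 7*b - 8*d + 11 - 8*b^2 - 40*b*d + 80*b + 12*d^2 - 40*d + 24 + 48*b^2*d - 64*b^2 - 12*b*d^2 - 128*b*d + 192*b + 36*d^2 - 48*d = -72*b^2 + 279*b + d^2*(48 - 12*b) + d*(48*b^2 - 168*b - 96) + 36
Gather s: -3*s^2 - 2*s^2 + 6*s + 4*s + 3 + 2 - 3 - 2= -5*s^2 + 10*s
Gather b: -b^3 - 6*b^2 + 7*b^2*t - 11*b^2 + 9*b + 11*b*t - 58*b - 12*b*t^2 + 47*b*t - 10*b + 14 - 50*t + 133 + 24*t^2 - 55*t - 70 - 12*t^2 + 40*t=-b^3 + b^2*(7*t - 17) + b*(-12*t^2 + 58*t - 59) + 12*t^2 - 65*t + 77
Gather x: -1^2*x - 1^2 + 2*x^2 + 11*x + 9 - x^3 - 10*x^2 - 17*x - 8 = -x^3 - 8*x^2 - 7*x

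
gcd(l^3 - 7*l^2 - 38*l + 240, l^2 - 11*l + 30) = l - 5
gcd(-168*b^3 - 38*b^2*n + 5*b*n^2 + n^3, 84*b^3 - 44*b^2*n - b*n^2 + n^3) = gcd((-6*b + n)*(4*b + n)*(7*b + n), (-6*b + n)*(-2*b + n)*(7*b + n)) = 42*b^2 - b*n - n^2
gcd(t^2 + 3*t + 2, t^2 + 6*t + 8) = t + 2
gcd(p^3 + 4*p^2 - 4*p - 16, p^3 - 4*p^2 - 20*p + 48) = p^2 + 2*p - 8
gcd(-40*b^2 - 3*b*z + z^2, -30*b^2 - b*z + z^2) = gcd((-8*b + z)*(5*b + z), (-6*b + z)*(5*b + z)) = 5*b + z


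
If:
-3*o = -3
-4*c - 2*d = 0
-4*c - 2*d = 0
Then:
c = -d/2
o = 1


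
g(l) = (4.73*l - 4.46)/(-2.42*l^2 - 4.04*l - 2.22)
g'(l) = (4.73*l - 4.46)*(4.84*l + 4.04)/(-2.42*l^2 - 4.04*l - 2.22)^2 + 4.73/(-2.42*l^2 - 4.04*l - 2.22)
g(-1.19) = 12.02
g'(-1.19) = 18.99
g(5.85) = -0.21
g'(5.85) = 0.02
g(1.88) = -0.24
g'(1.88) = -0.08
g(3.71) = -0.26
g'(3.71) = 0.02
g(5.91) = -0.21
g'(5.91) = 0.02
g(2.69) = -0.27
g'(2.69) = -0.00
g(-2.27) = 2.75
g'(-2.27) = 2.61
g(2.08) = -0.25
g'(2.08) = -0.05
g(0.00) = 2.01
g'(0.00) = -5.79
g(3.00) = -0.27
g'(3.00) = 0.01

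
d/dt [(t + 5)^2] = 2*t + 10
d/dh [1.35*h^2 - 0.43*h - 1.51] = 2.7*h - 0.43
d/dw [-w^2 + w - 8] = 1 - 2*w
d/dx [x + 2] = 1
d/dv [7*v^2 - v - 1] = 14*v - 1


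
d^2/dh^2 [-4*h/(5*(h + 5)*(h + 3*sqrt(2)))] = 8*(-h*(h + 5)^2 - h*(h + 5)*(h + 3*sqrt(2)) - h*(h + 3*sqrt(2))^2 + (h + 5)^2*(h + 3*sqrt(2)) + (h + 5)*(h + 3*sqrt(2))^2)/(5*(h + 5)^3*(h + 3*sqrt(2))^3)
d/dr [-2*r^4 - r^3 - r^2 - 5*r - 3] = -8*r^3 - 3*r^2 - 2*r - 5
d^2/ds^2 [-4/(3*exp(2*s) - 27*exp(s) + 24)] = 4*(-2*(2*exp(s) - 9)^2*exp(s) + (4*exp(s) - 9)*(exp(2*s) - 9*exp(s) + 8))*exp(s)/(3*(exp(2*s) - 9*exp(s) + 8)^3)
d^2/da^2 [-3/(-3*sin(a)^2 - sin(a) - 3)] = 3*(-36*sin(a)^4 - 9*sin(a)^3 + 89*sin(a)^2 + 21*sin(a) - 16)/(3*sin(a)^2 + sin(a) + 3)^3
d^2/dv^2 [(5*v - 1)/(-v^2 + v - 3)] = 2*(-(2*v - 1)^2*(5*v - 1) + 3*(5*v - 2)*(v^2 - v + 3))/(v^2 - v + 3)^3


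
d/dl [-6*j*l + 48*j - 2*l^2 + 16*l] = -6*j - 4*l + 16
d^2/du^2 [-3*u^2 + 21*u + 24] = -6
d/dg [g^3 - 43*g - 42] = 3*g^2 - 43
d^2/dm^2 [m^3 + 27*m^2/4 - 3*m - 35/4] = 6*m + 27/2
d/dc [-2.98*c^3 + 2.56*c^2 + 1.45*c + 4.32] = -8.94*c^2 + 5.12*c + 1.45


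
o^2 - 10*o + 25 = (o - 5)^2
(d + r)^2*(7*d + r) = 7*d^3 + 15*d^2*r + 9*d*r^2 + r^3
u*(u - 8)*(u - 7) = u^3 - 15*u^2 + 56*u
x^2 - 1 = (x - 1)*(x + 1)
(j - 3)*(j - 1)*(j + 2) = j^3 - 2*j^2 - 5*j + 6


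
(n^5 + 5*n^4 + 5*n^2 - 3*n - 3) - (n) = n^5 + 5*n^4 + 5*n^2 - 4*n - 3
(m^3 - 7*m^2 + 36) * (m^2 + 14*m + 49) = m^5 + 7*m^4 - 49*m^3 - 307*m^2 + 504*m + 1764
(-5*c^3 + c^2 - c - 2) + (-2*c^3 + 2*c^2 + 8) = -7*c^3 + 3*c^2 - c + 6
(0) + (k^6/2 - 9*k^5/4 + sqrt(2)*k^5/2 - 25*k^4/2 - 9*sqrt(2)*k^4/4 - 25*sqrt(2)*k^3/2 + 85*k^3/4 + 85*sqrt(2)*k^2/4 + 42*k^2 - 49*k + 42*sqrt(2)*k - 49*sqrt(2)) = k^6/2 - 9*k^5/4 + sqrt(2)*k^5/2 - 25*k^4/2 - 9*sqrt(2)*k^4/4 - 25*sqrt(2)*k^3/2 + 85*k^3/4 + 85*sqrt(2)*k^2/4 + 42*k^2 - 49*k + 42*sqrt(2)*k - 49*sqrt(2)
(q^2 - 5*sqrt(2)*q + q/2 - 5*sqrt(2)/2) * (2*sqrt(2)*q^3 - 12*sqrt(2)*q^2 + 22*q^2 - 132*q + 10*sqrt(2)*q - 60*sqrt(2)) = 2*sqrt(2)*q^5 - 11*sqrt(2)*q^4 + 2*q^4 - 106*sqrt(2)*q^3 - 11*q^3 - 106*q^2 + 550*sqrt(2)*q^2 + 300*sqrt(2)*q + 550*q + 300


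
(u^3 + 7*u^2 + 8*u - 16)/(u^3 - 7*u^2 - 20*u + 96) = (u^2 + 3*u - 4)/(u^2 - 11*u + 24)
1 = 1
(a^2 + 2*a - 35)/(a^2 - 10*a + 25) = (a + 7)/(a - 5)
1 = 1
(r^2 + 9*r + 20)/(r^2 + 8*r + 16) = (r + 5)/(r + 4)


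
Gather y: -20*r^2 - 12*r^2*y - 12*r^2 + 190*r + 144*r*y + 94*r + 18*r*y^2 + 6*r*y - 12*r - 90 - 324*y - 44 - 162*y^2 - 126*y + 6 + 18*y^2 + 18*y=-32*r^2 + 272*r + y^2*(18*r - 144) + y*(-12*r^2 + 150*r - 432) - 128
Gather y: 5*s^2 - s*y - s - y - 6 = 5*s^2 - s + y*(-s - 1) - 6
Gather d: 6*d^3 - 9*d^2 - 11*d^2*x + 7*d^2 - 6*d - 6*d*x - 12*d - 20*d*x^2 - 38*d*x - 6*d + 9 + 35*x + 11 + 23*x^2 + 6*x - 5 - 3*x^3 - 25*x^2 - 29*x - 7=6*d^3 + d^2*(-11*x - 2) + d*(-20*x^2 - 44*x - 24) - 3*x^3 - 2*x^2 + 12*x + 8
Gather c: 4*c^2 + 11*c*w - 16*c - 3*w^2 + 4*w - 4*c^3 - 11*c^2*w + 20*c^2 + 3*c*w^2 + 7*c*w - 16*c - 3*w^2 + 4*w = -4*c^3 + c^2*(24 - 11*w) + c*(3*w^2 + 18*w - 32) - 6*w^2 + 8*w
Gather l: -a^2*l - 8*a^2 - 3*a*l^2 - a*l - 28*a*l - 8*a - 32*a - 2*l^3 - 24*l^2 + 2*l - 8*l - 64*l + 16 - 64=-8*a^2 - 40*a - 2*l^3 + l^2*(-3*a - 24) + l*(-a^2 - 29*a - 70) - 48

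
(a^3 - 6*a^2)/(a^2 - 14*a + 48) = a^2/(a - 8)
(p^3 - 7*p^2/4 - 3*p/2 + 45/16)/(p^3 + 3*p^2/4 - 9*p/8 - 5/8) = (4*p^2 - 12*p + 9)/(2*(2*p^2 - p - 1))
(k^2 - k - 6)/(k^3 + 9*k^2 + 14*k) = (k - 3)/(k*(k + 7))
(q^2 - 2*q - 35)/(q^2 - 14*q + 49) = (q + 5)/(q - 7)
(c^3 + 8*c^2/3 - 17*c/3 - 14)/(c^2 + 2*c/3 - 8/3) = (3*c^2 + 2*c - 21)/(3*c - 4)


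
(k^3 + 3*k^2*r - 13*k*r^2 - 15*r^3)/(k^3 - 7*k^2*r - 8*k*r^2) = (-k^2 - 2*k*r + 15*r^2)/(k*(-k + 8*r))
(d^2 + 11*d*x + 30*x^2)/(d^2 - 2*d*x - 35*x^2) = (-d - 6*x)/(-d + 7*x)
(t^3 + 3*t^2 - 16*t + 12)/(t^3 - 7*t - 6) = (-t^3 - 3*t^2 + 16*t - 12)/(-t^3 + 7*t + 6)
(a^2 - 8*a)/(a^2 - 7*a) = (a - 8)/(a - 7)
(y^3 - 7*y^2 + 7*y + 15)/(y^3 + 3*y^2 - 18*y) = (y^2 - 4*y - 5)/(y*(y + 6))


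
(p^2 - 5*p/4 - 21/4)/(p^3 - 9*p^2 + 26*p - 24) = (p + 7/4)/(p^2 - 6*p + 8)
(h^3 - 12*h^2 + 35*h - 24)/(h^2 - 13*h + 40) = (h^2 - 4*h + 3)/(h - 5)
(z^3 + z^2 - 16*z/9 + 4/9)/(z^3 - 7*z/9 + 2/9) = (z + 2)/(z + 1)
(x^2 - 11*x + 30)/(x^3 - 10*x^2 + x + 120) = (x - 6)/(x^2 - 5*x - 24)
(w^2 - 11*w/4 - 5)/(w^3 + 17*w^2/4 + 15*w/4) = (w - 4)/(w*(w + 3))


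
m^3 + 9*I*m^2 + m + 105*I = (m - 3*I)*(m + 5*I)*(m + 7*I)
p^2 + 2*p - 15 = (p - 3)*(p + 5)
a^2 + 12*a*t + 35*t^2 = (a + 5*t)*(a + 7*t)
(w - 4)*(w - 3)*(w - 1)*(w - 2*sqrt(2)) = w^4 - 8*w^3 - 2*sqrt(2)*w^3 + 19*w^2 + 16*sqrt(2)*w^2 - 38*sqrt(2)*w - 12*w + 24*sqrt(2)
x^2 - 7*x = x*(x - 7)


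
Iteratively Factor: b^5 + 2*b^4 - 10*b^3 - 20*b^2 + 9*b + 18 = (b - 3)*(b^4 + 5*b^3 + 5*b^2 - 5*b - 6) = (b - 3)*(b + 2)*(b^3 + 3*b^2 - b - 3) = (b - 3)*(b + 2)*(b + 3)*(b^2 - 1) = (b - 3)*(b + 1)*(b + 2)*(b + 3)*(b - 1)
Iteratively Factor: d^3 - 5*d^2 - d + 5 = (d - 5)*(d^2 - 1) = (d - 5)*(d - 1)*(d + 1)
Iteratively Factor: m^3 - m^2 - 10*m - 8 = (m - 4)*(m^2 + 3*m + 2) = (m - 4)*(m + 2)*(m + 1)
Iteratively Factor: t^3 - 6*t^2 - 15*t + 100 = (t + 4)*(t^2 - 10*t + 25) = (t - 5)*(t + 4)*(t - 5)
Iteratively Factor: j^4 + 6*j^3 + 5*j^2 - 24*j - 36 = (j + 2)*(j^3 + 4*j^2 - 3*j - 18) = (j - 2)*(j + 2)*(j^2 + 6*j + 9) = (j - 2)*(j + 2)*(j + 3)*(j + 3)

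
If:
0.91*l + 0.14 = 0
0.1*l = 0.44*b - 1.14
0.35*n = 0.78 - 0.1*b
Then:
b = 2.56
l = -0.15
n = 1.50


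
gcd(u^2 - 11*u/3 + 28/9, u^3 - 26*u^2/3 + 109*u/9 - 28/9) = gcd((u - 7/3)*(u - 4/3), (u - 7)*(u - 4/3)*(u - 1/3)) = u - 4/3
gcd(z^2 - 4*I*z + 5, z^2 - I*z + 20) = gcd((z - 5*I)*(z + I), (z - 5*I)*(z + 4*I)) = z - 5*I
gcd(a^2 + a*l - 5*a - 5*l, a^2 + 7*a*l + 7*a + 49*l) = 1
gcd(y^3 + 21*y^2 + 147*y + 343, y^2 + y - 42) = y + 7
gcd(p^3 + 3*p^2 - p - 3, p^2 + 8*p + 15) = p + 3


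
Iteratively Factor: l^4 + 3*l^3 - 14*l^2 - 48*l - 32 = (l + 4)*(l^3 - l^2 - 10*l - 8) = (l + 1)*(l + 4)*(l^2 - 2*l - 8) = (l + 1)*(l + 2)*(l + 4)*(l - 4)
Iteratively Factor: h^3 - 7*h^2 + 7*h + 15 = (h + 1)*(h^2 - 8*h + 15) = (h - 5)*(h + 1)*(h - 3)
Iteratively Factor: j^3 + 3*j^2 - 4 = (j + 2)*(j^2 + j - 2) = (j + 2)^2*(j - 1)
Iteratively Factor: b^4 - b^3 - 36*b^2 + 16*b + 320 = (b - 5)*(b^3 + 4*b^2 - 16*b - 64) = (b - 5)*(b + 4)*(b^2 - 16) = (b - 5)*(b - 4)*(b + 4)*(b + 4)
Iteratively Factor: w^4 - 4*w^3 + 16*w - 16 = (w - 2)*(w^3 - 2*w^2 - 4*w + 8) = (w - 2)*(w + 2)*(w^2 - 4*w + 4) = (w - 2)^2*(w + 2)*(w - 2)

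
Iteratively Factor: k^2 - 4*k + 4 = (k - 2)*(k - 2)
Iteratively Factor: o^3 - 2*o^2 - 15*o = (o - 5)*(o^2 + 3*o) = (o - 5)*(o + 3)*(o)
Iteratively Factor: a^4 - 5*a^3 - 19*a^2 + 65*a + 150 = (a + 2)*(a^3 - 7*a^2 - 5*a + 75) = (a - 5)*(a + 2)*(a^2 - 2*a - 15) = (a - 5)^2*(a + 2)*(a + 3)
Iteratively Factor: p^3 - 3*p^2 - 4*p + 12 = (p - 2)*(p^2 - p - 6) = (p - 2)*(p + 2)*(p - 3)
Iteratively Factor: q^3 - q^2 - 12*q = (q)*(q^2 - q - 12) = q*(q - 4)*(q + 3)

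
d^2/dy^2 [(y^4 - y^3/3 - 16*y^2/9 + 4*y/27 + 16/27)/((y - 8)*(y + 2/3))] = 2*(y^3 - 24*y^2 + 192*y - 72)/(y^3 - 24*y^2 + 192*y - 512)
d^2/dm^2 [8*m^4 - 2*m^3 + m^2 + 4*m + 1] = 96*m^2 - 12*m + 2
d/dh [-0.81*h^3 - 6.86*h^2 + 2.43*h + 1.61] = -2.43*h^2 - 13.72*h + 2.43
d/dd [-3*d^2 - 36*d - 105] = -6*d - 36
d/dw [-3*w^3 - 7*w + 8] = -9*w^2 - 7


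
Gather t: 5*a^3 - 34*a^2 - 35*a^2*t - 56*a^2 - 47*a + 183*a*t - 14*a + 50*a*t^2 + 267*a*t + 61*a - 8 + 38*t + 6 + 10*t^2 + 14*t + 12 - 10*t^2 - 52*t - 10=5*a^3 - 90*a^2 + 50*a*t^2 + t*(-35*a^2 + 450*a)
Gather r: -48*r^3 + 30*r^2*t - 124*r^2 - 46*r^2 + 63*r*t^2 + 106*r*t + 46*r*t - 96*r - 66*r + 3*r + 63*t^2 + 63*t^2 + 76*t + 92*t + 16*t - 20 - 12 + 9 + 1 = -48*r^3 + r^2*(30*t - 170) + r*(63*t^2 + 152*t - 159) + 126*t^2 + 184*t - 22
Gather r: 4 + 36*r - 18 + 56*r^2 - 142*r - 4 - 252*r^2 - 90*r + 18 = -196*r^2 - 196*r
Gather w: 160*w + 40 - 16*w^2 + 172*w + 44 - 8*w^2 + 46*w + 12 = -24*w^2 + 378*w + 96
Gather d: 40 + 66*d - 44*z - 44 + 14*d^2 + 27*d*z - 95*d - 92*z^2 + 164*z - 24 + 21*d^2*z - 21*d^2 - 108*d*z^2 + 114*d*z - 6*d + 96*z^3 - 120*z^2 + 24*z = d^2*(21*z - 7) + d*(-108*z^2 + 141*z - 35) + 96*z^3 - 212*z^2 + 144*z - 28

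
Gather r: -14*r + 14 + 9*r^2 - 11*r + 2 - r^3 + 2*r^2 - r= -r^3 + 11*r^2 - 26*r + 16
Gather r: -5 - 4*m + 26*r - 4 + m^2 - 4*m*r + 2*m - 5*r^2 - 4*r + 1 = m^2 - 2*m - 5*r^2 + r*(22 - 4*m) - 8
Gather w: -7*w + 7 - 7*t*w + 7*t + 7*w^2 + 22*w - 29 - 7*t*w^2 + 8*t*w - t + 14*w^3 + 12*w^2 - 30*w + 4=6*t + 14*w^3 + w^2*(19 - 7*t) + w*(t - 15) - 18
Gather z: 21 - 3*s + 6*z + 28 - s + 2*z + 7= -4*s + 8*z + 56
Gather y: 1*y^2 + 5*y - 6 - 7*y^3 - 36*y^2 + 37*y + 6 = -7*y^3 - 35*y^2 + 42*y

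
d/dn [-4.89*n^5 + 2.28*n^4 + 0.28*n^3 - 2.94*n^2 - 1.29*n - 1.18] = -24.45*n^4 + 9.12*n^3 + 0.84*n^2 - 5.88*n - 1.29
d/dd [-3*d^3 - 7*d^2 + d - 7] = -9*d^2 - 14*d + 1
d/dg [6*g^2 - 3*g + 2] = 12*g - 3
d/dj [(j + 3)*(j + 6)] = 2*j + 9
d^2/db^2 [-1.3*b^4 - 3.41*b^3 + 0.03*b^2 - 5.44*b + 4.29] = -15.6*b^2 - 20.46*b + 0.06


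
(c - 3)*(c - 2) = c^2 - 5*c + 6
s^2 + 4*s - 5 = (s - 1)*(s + 5)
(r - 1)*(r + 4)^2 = r^3 + 7*r^2 + 8*r - 16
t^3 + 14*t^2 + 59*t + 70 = (t + 2)*(t + 5)*(t + 7)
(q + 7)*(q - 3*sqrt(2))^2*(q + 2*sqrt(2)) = q^4 - 4*sqrt(2)*q^3 + 7*q^3 - 28*sqrt(2)*q^2 - 6*q^2 - 42*q + 36*sqrt(2)*q + 252*sqrt(2)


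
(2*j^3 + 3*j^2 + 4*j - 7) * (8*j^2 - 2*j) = 16*j^5 + 20*j^4 + 26*j^3 - 64*j^2 + 14*j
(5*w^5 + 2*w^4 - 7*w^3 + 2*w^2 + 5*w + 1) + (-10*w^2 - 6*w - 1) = 5*w^5 + 2*w^4 - 7*w^3 - 8*w^2 - w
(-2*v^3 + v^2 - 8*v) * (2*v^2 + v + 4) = -4*v^5 - 23*v^3 - 4*v^2 - 32*v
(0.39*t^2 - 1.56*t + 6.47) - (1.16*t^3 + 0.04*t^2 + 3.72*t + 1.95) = -1.16*t^3 + 0.35*t^2 - 5.28*t + 4.52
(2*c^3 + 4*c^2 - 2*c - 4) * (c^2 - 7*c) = 2*c^5 - 10*c^4 - 30*c^3 + 10*c^2 + 28*c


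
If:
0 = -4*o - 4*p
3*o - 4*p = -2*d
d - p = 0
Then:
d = 0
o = 0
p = 0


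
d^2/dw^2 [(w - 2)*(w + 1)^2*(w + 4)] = 12*w^2 + 24*w - 6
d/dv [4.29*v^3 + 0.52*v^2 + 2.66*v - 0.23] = 12.87*v^2 + 1.04*v + 2.66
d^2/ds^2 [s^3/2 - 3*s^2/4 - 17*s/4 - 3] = 3*s - 3/2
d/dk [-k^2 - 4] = -2*k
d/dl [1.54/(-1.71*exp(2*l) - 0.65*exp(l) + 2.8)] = (5.2668*exp(l) + 1.001)*exp(l)/(1.71*exp(2*l) + 0.65*exp(l) - 2.8)^2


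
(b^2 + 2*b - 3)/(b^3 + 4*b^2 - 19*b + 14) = (b + 3)/(b^2 + 5*b - 14)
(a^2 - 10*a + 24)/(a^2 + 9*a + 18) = (a^2 - 10*a + 24)/(a^2 + 9*a + 18)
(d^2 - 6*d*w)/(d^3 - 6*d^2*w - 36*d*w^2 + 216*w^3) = d/(d^2 - 36*w^2)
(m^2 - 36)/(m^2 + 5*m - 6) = (m - 6)/(m - 1)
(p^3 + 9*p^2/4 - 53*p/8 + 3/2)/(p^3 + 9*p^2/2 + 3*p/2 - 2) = (8*p^2 - 14*p + 3)/(4*(2*p^2 + p - 1))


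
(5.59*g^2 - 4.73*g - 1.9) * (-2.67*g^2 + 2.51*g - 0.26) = -14.9253*g^4 + 26.66*g^3 - 8.2527*g^2 - 3.5392*g + 0.494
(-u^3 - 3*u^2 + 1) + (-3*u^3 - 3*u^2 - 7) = -4*u^3 - 6*u^2 - 6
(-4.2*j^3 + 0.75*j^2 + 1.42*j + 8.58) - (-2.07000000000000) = -4.2*j^3 + 0.75*j^2 + 1.42*j + 10.65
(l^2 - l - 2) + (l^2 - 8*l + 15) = 2*l^2 - 9*l + 13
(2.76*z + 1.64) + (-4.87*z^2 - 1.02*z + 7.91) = -4.87*z^2 + 1.74*z + 9.55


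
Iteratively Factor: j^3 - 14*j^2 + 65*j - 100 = (j - 4)*(j^2 - 10*j + 25) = (j - 5)*(j - 4)*(j - 5)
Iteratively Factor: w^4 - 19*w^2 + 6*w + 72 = (w - 3)*(w^3 + 3*w^2 - 10*w - 24) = (w - 3)^2*(w^2 + 6*w + 8) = (w - 3)^2*(w + 2)*(w + 4)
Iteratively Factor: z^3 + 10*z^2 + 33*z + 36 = (z + 3)*(z^2 + 7*z + 12) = (z + 3)*(z + 4)*(z + 3)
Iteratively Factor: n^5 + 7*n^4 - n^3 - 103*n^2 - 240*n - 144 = (n + 1)*(n^4 + 6*n^3 - 7*n^2 - 96*n - 144) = (n - 4)*(n + 1)*(n^3 + 10*n^2 + 33*n + 36) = (n - 4)*(n + 1)*(n + 3)*(n^2 + 7*n + 12) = (n - 4)*(n + 1)*(n + 3)*(n + 4)*(n + 3)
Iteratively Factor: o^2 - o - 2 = (o + 1)*(o - 2)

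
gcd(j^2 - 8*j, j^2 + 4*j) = j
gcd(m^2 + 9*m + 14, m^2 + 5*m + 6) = m + 2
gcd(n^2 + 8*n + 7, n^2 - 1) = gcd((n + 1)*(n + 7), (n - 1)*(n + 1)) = n + 1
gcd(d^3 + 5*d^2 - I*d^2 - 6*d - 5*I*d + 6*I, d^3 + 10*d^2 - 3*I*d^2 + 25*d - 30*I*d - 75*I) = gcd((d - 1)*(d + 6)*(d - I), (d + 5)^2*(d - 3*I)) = 1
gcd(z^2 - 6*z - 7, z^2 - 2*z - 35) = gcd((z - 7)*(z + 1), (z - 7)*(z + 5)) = z - 7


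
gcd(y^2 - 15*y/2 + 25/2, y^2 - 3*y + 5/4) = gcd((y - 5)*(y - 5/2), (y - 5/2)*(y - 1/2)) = y - 5/2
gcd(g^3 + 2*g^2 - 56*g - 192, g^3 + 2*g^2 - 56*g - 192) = g^3 + 2*g^2 - 56*g - 192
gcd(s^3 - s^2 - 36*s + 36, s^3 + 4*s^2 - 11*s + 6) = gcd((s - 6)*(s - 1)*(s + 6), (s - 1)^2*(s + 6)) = s^2 + 5*s - 6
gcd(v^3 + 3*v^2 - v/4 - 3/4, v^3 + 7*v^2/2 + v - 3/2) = v^2 + 5*v/2 - 3/2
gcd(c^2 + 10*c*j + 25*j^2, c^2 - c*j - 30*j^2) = c + 5*j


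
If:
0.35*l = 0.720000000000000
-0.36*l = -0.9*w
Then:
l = 2.06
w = 0.82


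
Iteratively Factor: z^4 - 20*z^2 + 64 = (z + 2)*(z^3 - 2*z^2 - 16*z + 32) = (z - 2)*(z + 2)*(z^2 - 16) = (z - 4)*(z - 2)*(z + 2)*(z + 4)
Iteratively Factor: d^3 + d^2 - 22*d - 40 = (d - 5)*(d^2 + 6*d + 8) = (d - 5)*(d + 2)*(d + 4)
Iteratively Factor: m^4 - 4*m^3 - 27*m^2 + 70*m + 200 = (m - 5)*(m^3 + m^2 - 22*m - 40) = (m - 5)*(m + 4)*(m^2 - 3*m - 10) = (m - 5)^2*(m + 4)*(m + 2)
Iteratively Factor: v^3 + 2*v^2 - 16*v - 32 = (v + 4)*(v^2 - 2*v - 8) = (v - 4)*(v + 4)*(v + 2)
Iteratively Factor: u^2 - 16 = (u + 4)*(u - 4)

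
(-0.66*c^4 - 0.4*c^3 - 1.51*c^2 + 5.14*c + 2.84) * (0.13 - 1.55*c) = 1.023*c^5 + 0.5342*c^4 + 2.2885*c^3 - 8.1633*c^2 - 3.7338*c + 0.3692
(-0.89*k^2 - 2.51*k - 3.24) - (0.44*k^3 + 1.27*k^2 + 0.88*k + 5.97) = -0.44*k^3 - 2.16*k^2 - 3.39*k - 9.21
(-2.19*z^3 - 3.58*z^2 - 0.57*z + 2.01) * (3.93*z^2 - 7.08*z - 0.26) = -8.6067*z^5 + 1.4358*z^4 + 23.6757*z^3 + 12.8657*z^2 - 14.0826*z - 0.5226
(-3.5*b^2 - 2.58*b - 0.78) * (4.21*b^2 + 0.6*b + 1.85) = -14.735*b^4 - 12.9618*b^3 - 11.3068*b^2 - 5.241*b - 1.443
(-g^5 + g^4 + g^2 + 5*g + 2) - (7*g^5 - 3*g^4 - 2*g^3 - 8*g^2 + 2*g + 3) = -8*g^5 + 4*g^4 + 2*g^3 + 9*g^2 + 3*g - 1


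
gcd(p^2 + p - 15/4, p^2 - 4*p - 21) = 1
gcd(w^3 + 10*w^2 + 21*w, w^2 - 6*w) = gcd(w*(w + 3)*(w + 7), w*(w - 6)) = w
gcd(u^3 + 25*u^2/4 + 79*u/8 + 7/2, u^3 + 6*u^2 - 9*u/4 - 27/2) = 1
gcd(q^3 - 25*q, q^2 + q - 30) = q - 5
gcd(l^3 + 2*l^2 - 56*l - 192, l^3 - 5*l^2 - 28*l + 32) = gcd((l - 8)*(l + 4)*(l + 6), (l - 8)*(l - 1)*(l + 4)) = l^2 - 4*l - 32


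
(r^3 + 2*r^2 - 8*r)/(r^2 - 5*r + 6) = r*(r + 4)/(r - 3)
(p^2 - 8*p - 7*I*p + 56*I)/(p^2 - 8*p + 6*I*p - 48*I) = (p - 7*I)/(p + 6*I)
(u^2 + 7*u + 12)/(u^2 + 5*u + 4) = (u + 3)/(u + 1)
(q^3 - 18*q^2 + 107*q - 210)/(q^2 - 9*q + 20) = (q^2 - 13*q + 42)/(q - 4)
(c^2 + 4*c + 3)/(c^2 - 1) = (c + 3)/(c - 1)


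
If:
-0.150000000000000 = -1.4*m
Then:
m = 0.11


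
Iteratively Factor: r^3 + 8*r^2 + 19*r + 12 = (r + 4)*(r^2 + 4*r + 3) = (r + 3)*(r + 4)*(r + 1)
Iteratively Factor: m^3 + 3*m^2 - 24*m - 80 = (m + 4)*(m^2 - m - 20) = (m + 4)^2*(m - 5)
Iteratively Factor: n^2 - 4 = (n - 2)*(n + 2)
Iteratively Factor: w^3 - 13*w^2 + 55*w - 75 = (w - 5)*(w^2 - 8*w + 15) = (w - 5)*(w - 3)*(w - 5)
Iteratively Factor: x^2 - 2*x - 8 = (x - 4)*(x + 2)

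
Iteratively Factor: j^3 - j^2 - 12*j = (j - 4)*(j^2 + 3*j) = (j - 4)*(j + 3)*(j)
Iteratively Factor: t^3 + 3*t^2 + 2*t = (t + 1)*(t^2 + 2*t) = t*(t + 1)*(t + 2)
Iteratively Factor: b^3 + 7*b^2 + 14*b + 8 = (b + 4)*(b^2 + 3*b + 2) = (b + 2)*(b + 4)*(b + 1)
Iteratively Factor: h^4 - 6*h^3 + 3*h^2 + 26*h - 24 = (h - 1)*(h^3 - 5*h^2 - 2*h + 24) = (h - 1)*(h + 2)*(h^2 - 7*h + 12) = (h - 4)*(h - 1)*(h + 2)*(h - 3)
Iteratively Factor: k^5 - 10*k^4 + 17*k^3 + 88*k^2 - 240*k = (k)*(k^4 - 10*k^3 + 17*k^2 + 88*k - 240) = k*(k + 3)*(k^3 - 13*k^2 + 56*k - 80) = k*(k - 4)*(k + 3)*(k^2 - 9*k + 20) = k*(k - 4)^2*(k + 3)*(k - 5)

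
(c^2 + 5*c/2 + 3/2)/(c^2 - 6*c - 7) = (c + 3/2)/(c - 7)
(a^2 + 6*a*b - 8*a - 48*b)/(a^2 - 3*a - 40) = (a + 6*b)/(a + 5)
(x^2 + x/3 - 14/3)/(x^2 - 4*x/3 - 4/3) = (3*x + 7)/(3*x + 2)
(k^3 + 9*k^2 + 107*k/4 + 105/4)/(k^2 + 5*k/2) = k + 13/2 + 21/(2*k)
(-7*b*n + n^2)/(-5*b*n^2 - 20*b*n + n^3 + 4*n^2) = (7*b - n)/(5*b*n + 20*b - n^2 - 4*n)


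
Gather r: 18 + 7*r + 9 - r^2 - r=-r^2 + 6*r + 27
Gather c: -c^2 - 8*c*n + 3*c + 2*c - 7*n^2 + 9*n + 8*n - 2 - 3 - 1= -c^2 + c*(5 - 8*n) - 7*n^2 + 17*n - 6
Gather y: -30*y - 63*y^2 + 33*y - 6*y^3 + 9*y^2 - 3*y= -6*y^3 - 54*y^2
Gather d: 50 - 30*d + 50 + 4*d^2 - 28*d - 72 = 4*d^2 - 58*d + 28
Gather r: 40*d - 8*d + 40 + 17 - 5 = 32*d + 52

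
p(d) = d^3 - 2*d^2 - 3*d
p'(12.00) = 381.00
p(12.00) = 1404.00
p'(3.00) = 12.00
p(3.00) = 0.00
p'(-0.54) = 0.03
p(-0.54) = 0.88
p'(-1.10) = 5.03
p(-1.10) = -0.45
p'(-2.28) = 21.72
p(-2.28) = -15.41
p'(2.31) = 3.77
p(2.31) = -5.28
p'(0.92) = -4.14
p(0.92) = -3.67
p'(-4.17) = 65.85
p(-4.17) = -94.78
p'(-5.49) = 109.38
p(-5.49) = -209.28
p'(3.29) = 16.31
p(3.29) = 4.09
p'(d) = 3*d^2 - 4*d - 3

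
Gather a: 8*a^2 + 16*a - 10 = 8*a^2 + 16*a - 10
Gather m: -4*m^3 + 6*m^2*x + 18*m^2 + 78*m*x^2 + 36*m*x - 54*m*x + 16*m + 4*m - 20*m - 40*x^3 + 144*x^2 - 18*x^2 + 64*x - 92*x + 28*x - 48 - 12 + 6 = -4*m^3 + m^2*(6*x + 18) + m*(78*x^2 - 18*x) - 40*x^3 + 126*x^2 - 54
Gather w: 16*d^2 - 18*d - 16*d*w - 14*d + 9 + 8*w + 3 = 16*d^2 - 32*d + w*(8 - 16*d) + 12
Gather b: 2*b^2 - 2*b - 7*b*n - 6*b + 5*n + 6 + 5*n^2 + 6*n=2*b^2 + b*(-7*n - 8) + 5*n^2 + 11*n + 6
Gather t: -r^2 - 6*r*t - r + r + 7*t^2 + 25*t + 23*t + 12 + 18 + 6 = -r^2 + 7*t^2 + t*(48 - 6*r) + 36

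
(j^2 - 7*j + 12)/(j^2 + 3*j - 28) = (j - 3)/(j + 7)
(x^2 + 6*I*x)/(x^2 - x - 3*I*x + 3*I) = x*(x + 6*I)/(x^2 - x - 3*I*x + 3*I)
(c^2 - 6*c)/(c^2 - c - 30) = c/(c + 5)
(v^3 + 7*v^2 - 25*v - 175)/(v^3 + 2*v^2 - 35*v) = (v + 5)/v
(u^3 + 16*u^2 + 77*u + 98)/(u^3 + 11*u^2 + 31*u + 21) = (u^2 + 9*u + 14)/(u^2 + 4*u + 3)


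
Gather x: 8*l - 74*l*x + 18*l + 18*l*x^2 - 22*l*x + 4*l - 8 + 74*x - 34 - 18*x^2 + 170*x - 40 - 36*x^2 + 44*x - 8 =30*l + x^2*(18*l - 54) + x*(288 - 96*l) - 90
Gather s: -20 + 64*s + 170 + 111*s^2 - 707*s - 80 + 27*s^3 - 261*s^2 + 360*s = 27*s^3 - 150*s^2 - 283*s + 70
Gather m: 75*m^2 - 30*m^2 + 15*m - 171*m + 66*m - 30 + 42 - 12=45*m^2 - 90*m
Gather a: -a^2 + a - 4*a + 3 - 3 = -a^2 - 3*a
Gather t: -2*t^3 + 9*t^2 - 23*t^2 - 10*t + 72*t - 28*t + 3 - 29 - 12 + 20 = -2*t^3 - 14*t^2 + 34*t - 18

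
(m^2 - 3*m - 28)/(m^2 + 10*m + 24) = (m - 7)/(m + 6)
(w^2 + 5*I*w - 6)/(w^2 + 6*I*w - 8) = (w + 3*I)/(w + 4*I)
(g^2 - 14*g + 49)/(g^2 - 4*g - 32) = (-g^2 + 14*g - 49)/(-g^2 + 4*g + 32)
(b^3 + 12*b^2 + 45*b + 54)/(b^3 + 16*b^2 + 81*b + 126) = (b + 3)/(b + 7)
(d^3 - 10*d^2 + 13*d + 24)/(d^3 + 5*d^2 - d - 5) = (d^2 - 11*d + 24)/(d^2 + 4*d - 5)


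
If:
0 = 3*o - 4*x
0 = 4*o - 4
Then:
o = 1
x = 3/4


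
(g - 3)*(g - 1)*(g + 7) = g^3 + 3*g^2 - 25*g + 21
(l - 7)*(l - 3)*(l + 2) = l^3 - 8*l^2 + l + 42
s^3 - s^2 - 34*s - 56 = (s - 7)*(s + 2)*(s + 4)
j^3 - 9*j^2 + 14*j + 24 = (j - 6)*(j - 4)*(j + 1)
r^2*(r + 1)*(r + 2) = r^4 + 3*r^3 + 2*r^2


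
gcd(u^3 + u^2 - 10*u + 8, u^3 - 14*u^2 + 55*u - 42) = u - 1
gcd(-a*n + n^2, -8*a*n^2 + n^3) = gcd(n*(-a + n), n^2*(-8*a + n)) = n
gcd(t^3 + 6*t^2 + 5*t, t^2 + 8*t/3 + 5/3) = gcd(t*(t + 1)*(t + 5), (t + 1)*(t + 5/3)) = t + 1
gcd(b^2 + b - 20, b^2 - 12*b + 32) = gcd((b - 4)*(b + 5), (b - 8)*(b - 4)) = b - 4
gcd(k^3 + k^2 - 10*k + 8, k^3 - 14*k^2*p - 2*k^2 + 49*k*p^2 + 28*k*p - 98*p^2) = k - 2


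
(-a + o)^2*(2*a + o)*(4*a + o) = 8*a^4 - 10*a^3*o - 3*a^2*o^2 + 4*a*o^3 + o^4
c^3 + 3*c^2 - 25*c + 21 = (c - 3)*(c - 1)*(c + 7)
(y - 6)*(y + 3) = y^2 - 3*y - 18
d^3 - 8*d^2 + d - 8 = (d - 8)*(d - I)*(d + I)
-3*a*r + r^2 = r*(-3*a + r)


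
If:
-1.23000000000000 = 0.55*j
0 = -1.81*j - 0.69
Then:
No Solution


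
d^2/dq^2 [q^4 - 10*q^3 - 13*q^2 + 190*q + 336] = 12*q^2 - 60*q - 26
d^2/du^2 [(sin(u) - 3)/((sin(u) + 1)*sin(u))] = (-sin(u) + 14 - 3/sin(u) - 12/sin(u)^2 - 6/sin(u)^3)/(sin(u) + 1)^2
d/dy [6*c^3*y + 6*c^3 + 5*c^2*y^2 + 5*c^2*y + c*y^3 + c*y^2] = c*(6*c^2 + 10*c*y + 5*c + 3*y^2 + 2*y)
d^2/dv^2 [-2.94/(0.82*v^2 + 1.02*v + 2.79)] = (3.953712*v^2 + 4.918032*v - 2.94*(1.64*v + 1.02)*(3.28*v + 2.04) + 13.452264)/(0.82*v^2 + 1.02*v + 2.79)^3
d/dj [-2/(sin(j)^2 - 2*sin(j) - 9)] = 4*(sin(j) - 1)*cos(j)/(2*sin(j) + cos(j)^2 + 8)^2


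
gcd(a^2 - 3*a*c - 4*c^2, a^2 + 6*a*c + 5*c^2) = a + c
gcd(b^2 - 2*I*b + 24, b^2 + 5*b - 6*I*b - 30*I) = b - 6*I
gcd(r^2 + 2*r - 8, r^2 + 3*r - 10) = r - 2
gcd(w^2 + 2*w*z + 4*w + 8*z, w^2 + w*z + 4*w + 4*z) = w + 4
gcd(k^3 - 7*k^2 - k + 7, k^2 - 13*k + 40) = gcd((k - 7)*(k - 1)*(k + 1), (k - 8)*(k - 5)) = 1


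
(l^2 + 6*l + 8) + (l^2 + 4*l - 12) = 2*l^2 + 10*l - 4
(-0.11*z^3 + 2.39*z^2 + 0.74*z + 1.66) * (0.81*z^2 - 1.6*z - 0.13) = -0.0891*z^5 + 2.1119*z^4 - 3.2103*z^3 - 0.1501*z^2 - 2.7522*z - 0.2158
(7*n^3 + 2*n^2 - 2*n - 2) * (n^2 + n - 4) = 7*n^5 + 9*n^4 - 28*n^3 - 12*n^2 + 6*n + 8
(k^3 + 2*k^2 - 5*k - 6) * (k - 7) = k^4 - 5*k^3 - 19*k^2 + 29*k + 42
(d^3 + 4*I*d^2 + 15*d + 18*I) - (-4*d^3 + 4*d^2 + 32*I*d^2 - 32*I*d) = 5*d^3 - 4*d^2 - 28*I*d^2 + 15*d + 32*I*d + 18*I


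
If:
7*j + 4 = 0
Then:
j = -4/7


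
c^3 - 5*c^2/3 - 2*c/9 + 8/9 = (c - 4/3)*(c - 1)*(c + 2/3)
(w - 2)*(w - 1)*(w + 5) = w^3 + 2*w^2 - 13*w + 10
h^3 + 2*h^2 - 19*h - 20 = (h - 4)*(h + 1)*(h + 5)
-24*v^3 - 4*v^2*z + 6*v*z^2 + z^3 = (-2*v + z)*(2*v + z)*(6*v + z)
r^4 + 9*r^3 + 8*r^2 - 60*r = r*(r - 2)*(r + 5)*(r + 6)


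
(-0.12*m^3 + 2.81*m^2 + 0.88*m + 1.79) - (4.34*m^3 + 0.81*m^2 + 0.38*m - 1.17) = -4.46*m^3 + 2.0*m^2 + 0.5*m + 2.96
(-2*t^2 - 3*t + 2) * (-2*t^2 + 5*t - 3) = 4*t^4 - 4*t^3 - 13*t^2 + 19*t - 6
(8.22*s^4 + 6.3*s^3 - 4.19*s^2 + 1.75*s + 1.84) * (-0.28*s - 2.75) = -2.3016*s^5 - 24.369*s^4 - 16.1518*s^3 + 11.0325*s^2 - 5.3277*s - 5.06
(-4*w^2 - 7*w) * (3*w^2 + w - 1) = -12*w^4 - 25*w^3 - 3*w^2 + 7*w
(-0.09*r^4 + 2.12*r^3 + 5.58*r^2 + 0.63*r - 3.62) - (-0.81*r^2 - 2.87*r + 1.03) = -0.09*r^4 + 2.12*r^3 + 6.39*r^2 + 3.5*r - 4.65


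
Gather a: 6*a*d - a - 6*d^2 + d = a*(6*d - 1) - 6*d^2 + d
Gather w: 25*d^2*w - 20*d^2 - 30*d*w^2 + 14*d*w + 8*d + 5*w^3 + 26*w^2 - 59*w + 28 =-20*d^2 + 8*d + 5*w^3 + w^2*(26 - 30*d) + w*(25*d^2 + 14*d - 59) + 28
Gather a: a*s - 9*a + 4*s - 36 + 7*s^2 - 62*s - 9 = a*(s - 9) + 7*s^2 - 58*s - 45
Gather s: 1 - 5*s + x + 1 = -5*s + x + 2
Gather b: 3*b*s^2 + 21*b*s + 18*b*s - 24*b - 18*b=b*(3*s^2 + 39*s - 42)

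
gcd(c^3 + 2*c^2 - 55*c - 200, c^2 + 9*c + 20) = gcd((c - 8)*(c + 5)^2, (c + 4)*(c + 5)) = c + 5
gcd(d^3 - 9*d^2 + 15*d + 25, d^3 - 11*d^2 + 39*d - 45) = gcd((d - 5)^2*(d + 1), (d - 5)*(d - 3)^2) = d - 5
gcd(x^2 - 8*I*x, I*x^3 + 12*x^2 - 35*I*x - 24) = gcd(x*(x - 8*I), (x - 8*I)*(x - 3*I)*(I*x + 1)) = x - 8*I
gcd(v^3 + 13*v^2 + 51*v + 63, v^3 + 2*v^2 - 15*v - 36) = v^2 + 6*v + 9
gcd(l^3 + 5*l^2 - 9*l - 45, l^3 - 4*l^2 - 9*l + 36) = l^2 - 9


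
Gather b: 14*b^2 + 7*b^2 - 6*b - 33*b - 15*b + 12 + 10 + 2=21*b^2 - 54*b + 24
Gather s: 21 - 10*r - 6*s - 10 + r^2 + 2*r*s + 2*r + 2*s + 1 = r^2 - 8*r + s*(2*r - 4) + 12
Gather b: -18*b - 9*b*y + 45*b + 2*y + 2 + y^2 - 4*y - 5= b*(27 - 9*y) + y^2 - 2*y - 3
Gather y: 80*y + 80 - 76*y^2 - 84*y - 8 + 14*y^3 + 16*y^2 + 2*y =14*y^3 - 60*y^2 - 2*y + 72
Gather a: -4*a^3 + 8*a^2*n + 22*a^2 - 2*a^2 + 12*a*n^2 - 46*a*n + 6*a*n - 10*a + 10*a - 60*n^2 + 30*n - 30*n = -4*a^3 + a^2*(8*n + 20) + a*(12*n^2 - 40*n) - 60*n^2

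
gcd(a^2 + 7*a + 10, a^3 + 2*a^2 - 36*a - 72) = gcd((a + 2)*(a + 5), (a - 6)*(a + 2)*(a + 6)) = a + 2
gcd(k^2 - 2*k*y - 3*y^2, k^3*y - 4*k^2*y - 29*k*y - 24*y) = 1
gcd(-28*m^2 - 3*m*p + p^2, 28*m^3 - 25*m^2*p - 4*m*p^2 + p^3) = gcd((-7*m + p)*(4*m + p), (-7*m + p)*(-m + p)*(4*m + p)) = -28*m^2 - 3*m*p + p^2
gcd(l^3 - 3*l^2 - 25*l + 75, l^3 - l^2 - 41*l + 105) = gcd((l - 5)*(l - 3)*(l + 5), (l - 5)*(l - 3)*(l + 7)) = l^2 - 8*l + 15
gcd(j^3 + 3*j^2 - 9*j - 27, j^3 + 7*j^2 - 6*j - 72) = j - 3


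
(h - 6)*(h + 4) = h^2 - 2*h - 24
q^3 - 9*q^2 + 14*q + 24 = (q - 6)*(q - 4)*(q + 1)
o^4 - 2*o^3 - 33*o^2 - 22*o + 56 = (o - 7)*(o - 1)*(o + 2)*(o + 4)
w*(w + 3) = w^2 + 3*w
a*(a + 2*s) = a^2 + 2*a*s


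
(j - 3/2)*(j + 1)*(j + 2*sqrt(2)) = j^3 - j^2/2 + 2*sqrt(2)*j^2 - 3*j/2 - sqrt(2)*j - 3*sqrt(2)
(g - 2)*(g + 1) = g^2 - g - 2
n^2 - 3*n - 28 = (n - 7)*(n + 4)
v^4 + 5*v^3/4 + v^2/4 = v^2*(v + 1/4)*(v + 1)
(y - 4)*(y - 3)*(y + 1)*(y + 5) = y^4 - y^3 - 25*y^2 + 37*y + 60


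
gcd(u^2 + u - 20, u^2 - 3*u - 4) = u - 4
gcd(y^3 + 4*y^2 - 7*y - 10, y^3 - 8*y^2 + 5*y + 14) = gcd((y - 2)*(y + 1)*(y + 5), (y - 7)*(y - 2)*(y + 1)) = y^2 - y - 2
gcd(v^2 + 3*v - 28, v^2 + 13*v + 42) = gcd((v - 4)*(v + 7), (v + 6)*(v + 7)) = v + 7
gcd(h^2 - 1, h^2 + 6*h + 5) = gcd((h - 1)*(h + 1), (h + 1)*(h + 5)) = h + 1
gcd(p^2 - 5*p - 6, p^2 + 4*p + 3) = p + 1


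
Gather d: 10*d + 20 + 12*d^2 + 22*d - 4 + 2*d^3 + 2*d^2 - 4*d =2*d^3 + 14*d^2 + 28*d + 16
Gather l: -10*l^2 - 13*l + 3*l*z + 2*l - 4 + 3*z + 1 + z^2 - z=-10*l^2 + l*(3*z - 11) + z^2 + 2*z - 3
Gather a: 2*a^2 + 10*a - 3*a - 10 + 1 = 2*a^2 + 7*a - 9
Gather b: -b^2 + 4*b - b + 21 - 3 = -b^2 + 3*b + 18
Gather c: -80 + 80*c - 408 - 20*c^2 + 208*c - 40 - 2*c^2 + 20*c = -22*c^2 + 308*c - 528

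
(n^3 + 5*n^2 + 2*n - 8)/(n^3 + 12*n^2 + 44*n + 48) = (n - 1)/(n + 6)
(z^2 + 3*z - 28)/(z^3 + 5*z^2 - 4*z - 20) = (z^2 + 3*z - 28)/(z^3 + 5*z^2 - 4*z - 20)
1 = 1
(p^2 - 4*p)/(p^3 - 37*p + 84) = p/(p^2 + 4*p - 21)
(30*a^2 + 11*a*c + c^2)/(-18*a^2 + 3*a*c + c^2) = (-5*a - c)/(3*a - c)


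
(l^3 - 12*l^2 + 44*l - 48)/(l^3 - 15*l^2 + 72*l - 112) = (l^2 - 8*l + 12)/(l^2 - 11*l + 28)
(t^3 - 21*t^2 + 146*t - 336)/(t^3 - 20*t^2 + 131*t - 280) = (t - 6)/(t - 5)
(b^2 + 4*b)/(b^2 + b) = (b + 4)/(b + 1)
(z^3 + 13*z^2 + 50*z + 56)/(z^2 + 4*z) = z + 9 + 14/z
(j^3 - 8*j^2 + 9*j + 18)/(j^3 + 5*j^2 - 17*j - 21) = (j - 6)/(j + 7)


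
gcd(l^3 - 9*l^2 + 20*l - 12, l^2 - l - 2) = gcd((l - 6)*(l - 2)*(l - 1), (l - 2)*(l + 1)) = l - 2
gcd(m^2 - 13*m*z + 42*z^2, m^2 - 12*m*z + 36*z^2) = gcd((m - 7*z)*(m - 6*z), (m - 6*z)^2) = -m + 6*z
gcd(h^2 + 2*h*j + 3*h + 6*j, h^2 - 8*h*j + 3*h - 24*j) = h + 3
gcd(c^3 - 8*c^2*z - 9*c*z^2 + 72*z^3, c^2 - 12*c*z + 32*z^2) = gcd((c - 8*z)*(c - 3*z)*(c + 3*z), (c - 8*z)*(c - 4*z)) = -c + 8*z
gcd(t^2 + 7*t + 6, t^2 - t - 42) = t + 6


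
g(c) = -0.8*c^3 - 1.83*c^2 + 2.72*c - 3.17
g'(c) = -2.4*c^2 - 3.66*c + 2.72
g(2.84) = -28.53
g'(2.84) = -27.03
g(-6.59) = 128.38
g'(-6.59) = -77.39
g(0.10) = -2.92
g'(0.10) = 2.33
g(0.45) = -2.39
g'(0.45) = 0.59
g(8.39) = -581.64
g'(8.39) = -196.93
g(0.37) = -2.45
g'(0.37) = 1.04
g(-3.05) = -5.79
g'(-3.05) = -8.44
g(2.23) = -15.08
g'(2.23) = -17.38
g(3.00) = -33.08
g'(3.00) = -29.86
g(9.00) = -710.12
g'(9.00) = -224.62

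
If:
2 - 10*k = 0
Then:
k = 1/5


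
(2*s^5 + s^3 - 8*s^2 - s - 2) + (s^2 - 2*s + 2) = 2*s^5 + s^3 - 7*s^2 - 3*s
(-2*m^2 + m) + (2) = -2*m^2 + m + 2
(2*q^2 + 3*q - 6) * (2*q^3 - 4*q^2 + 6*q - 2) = 4*q^5 - 2*q^4 - 12*q^3 + 38*q^2 - 42*q + 12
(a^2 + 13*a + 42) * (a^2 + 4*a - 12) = a^4 + 17*a^3 + 82*a^2 + 12*a - 504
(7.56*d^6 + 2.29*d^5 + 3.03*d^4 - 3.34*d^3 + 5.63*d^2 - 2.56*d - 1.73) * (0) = 0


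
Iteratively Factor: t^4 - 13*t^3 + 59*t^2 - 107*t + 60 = (t - 1)*(t^3 - 12*t^2 + 47*t - 60) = (t - 3)*(t - 1)*(t^2 - 9*t + 20) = (t - 5)*(t - 3)*(t - 1)*(t - 4)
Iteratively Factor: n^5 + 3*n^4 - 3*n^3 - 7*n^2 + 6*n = (n)*(n^4 + 3*n^3 - 3*n^2 - 7*n + 6) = n*(n + 2)*(n^3 + n^2 - 5*n + 3) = n*(n + 2)*(n + 3)*(n^2 - 2*n + 1) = n*(n - 1)*(n + 2)*(n + 3)*(n - 1)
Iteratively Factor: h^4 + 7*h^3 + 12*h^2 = (h + 3)*(h^3 + 4*h^2) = h*(h + 3)*(h^2 + 4*h) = h^2*(h + 3)*(h + 4)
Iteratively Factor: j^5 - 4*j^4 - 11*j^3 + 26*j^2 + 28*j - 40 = (j - 1)*(j^4 - 3*j^3 - 14*j^2 + 12*j + 40) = (j - 1)*(j + 2)*(j^3 - 5*j^2 - 4*j + 20) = (j - 5)*(j - 1)*(j + 2)*(j^2 - 4) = (j - 5)*(j - 2)*(j - 1)*(j + 2)*(j + 2)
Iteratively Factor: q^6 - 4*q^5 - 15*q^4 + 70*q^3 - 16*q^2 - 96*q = (q - 2)*(q^5 - 2*q^4 - 19*q^3 + 32*q^2 + 48*q) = (q - 4)*(q - 2)*(q^4 + 2*q^3 - 11*q^2 - 12*q) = (q - 4)*(q - 2)*(q + 4)*(q^3 - 2*q^2 - 3*q) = (q - 4)*(q - 2)*(q + 1)*(q + 4)*(q^2 - 3*q) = q*(q - 4)*(q - 2)*(q + 1)*(q + 4)*(q - 3)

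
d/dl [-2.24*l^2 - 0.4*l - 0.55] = -4.48*l - 0.4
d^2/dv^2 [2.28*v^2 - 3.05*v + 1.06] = 4.56000000000000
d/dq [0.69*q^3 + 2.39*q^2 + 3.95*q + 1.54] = 2.07*q^2 + 4.78*q + 3.95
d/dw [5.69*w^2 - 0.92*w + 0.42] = 11.38*w - 0.92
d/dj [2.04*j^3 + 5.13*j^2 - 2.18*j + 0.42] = 6.12*j^2 + 10.26*j - 2.18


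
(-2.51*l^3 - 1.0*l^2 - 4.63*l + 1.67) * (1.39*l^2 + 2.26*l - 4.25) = -3.4889*l^5 - 7.0626*l^4 + 1.9718*l^3 - 3.8925*l^2 + 23.4517*l - 7.0975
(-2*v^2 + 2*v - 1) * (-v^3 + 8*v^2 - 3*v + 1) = 2*v^5 - 18*v^4 + 23*v^3 - 16*v^2 + 5*v - 1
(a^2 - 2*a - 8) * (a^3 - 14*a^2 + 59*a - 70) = a^5 - 16*a^4 + 79*a^3 - 76*a^2 - 332*a + 560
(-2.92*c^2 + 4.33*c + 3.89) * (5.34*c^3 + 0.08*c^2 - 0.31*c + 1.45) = -15.5928*c^5 + 22.8886*c^4 + 22.0242*c^3 - 5.2651*c^2 + 5.0726*c + 5.6405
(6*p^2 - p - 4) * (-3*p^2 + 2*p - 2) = -18*p^4 + 15*p^3 - 2*p^2 - 6*p + 8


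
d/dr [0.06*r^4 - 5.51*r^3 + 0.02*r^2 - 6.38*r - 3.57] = 0.24*r^3 - 16.53*r^2 + 0.04*r - 6.38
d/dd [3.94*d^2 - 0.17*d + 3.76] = 7.88*d - 0.17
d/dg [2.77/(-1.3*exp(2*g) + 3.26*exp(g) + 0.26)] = (7.202*exp(g) - 9.0302)*exp(g)/(-1.3*exp(2*g) + 3.26*exp(g) + 0.26)^2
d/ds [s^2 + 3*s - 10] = 2*s + 3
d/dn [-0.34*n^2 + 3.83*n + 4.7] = 3.83 - 0.68*n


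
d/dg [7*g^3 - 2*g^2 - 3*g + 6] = 21*g^2 - 4*g - 3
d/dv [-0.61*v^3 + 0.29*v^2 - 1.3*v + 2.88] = -1.83*v^2 + 0.58*v - 1.3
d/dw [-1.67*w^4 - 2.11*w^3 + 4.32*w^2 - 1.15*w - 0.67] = -6.68*w^3 - 6.33*w^2 + 8.64*w - 1.15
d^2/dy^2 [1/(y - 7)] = 2/(y - 7)^3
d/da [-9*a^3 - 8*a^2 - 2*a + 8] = -27*a^2 - 16*a - 2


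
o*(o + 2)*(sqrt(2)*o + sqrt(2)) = sqrt(2)*o^3 + 3*sqrt(2)*o^2 + 2*sqrt(2)*o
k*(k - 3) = k^2 - 3*k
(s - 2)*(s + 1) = s^2 - s - 2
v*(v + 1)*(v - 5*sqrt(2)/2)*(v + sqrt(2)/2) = v^4 - 2*sqrt(2)*v^3 + v^3 - 2*sqrt(2)*v^2 - 5*v^2/2 - 5*v/2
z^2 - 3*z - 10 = (z - 5)*(z + 2)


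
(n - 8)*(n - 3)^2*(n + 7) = n^4 - 7*n^3 - 41*n^2 + 327*n - 504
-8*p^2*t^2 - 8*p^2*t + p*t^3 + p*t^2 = t*(-8*p + t)*(p*t + p)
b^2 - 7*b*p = b*(b - 7*p)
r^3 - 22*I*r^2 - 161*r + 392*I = (r - 8*I)*(r - 7*I)^2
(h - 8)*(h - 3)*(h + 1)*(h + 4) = h^4 - 6*h^3 - 27*h^2 + 76*h + 96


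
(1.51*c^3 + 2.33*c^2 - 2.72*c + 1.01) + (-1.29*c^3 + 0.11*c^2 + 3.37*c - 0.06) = 0.22*c^3 + 2.44*c^2 + 0.65*c + 0.95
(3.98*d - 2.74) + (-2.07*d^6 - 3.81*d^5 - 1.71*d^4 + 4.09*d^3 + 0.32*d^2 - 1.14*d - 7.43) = -2.07*d^6 - 3.81*d^5 - 1.71*d^4 + 4.09*d^3 + 0.32*d^2 + 2.84*d - 10.17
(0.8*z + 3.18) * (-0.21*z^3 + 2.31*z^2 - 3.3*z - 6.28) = -0.168*z^4 + 1.1802*z^3 + 4.7058*z^2 - 15.518*z - 19.9704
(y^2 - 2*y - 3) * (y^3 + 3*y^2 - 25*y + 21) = y^5 + y^4 - 34*y^3 + 62*y^2 + 33*y - 63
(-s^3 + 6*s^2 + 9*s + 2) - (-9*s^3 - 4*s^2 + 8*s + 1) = 8*s^3 + 10*s^2 + s + 1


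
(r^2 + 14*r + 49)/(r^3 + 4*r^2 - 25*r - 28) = (r + 7)/(r^2 - 3*r - 4)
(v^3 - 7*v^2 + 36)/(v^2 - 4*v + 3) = (v^2 - 4*v - 12)/(v - 1)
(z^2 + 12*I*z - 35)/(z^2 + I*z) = (z^2 + 12*I*z - 35)/(z*(z + I))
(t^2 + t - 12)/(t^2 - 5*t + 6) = (t + 4)/(t - 2)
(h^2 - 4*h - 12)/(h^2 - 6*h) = (h + 2)/h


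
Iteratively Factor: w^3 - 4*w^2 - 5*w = (w + 1)*(w^2 - 5*w) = w*(w + 1)*(w - 5)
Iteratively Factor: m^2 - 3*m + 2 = (m - 1)*(m - 2)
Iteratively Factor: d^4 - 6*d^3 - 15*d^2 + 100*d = (d)*(d^3 - 6*d^2 - 15*d + 100) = d*(d - 5)*(d^2 - d - 20) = d*(d - 5)*(d + 4)*(d - 5)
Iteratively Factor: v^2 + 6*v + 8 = (v + 2)*(v + 4)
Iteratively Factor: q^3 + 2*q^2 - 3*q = (q)*(q^2 + 2*q - 3) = q*(q + 3)*(q - 1)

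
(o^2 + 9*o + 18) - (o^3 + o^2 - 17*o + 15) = -o^3 + 26*o + 3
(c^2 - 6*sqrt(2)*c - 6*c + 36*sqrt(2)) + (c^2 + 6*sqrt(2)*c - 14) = 2*c^2 - 6*c - 14 + 36*sqrt(2)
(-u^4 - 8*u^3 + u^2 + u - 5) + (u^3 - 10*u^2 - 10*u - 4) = -u^4 - 7*u^3 - 9*u^2 - 9*u - 9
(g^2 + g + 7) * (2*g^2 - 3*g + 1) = 2*g^4 - g^3 + 12*g^2 - 20*g + 7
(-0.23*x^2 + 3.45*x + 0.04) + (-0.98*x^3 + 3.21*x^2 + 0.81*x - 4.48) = -0.98*x^3 + 2.98*x^2 + 4.26*x - 4.44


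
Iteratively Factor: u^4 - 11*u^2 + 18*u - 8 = (u + 4)*(u^3 - 4*u^2 + 5*u - 2) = (u - 1)*(u + 4)*(u^2 - 3*u + 2) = (u - 1)^2*(u + 4)*(u - 2)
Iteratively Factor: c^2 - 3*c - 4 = (c - 4)*(c + 1)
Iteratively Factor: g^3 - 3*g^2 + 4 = (g - 2)*(g^2 - g - 2) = (g - 2)*(g + 1)*(g - 2)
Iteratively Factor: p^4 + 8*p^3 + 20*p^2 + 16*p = (p + 4)*(p^3 + 4*p^2 + 4*p) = (p + 2)*(p + 4)*(p^2 + 2*p) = (p + 2)^2*(p + 4)*(p)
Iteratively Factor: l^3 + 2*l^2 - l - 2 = (l - 1)*(l^2 + 3*l + 2) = (l - 1)*(l + 1)*(l + 2)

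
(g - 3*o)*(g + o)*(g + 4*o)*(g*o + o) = g^4*o + 2*g^3*o^2 + g^3*o - 11*g^2*o^3 + 2*g^2*o^2 - 12*g*o^4 - 11*g*o^3 - 12*o^4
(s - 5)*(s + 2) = s^2 - 3*s - 10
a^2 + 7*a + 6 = (a + 1)*(a + 6)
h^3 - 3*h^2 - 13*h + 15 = (h - 5)*(h - 1)*(h + 3)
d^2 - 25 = (d - 5)*(d + 5)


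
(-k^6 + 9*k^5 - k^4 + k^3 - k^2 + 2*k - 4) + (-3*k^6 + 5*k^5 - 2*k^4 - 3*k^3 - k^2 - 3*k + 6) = -4*k^6 + 14*k^5 - 3*k^4 - 2*k^3 - 2*k^2 - k + 2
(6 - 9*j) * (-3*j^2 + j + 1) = 27*j^3 - 27*j^2 - 3*j + 6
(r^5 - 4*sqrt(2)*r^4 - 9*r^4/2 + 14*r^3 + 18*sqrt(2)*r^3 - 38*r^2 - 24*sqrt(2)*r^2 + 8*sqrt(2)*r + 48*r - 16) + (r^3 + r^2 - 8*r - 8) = r^5 - 4*sqrt(2)*r^4 - 9*r^4/2 + 15*r^3 + 18*sqrt(2)*r^3 - 37*r^2 - 24*sqrt(2)*r^2 + 8*sqrt(2)*r + 40*r - 24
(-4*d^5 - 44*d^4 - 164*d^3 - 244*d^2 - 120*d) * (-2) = 8*d^5 + 88*d^4 + 328*d^3 + 488*d^2 + 240*d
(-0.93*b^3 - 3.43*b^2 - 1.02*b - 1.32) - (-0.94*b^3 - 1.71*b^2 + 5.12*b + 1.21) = 0.0099999999999999*b^3 - 1.72*b^2 - 6.14*b - 2.53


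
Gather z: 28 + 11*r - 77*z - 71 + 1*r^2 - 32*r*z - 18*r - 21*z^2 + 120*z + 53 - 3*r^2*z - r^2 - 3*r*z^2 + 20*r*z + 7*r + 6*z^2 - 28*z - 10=z^2*(-3*r - 15) + z*(-3*r^2 - 12*r + 15)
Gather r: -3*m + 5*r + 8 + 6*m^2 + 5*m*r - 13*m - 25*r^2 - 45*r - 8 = 6*m^2 - 16*m - 25*r^2 + r*(5*m - 40)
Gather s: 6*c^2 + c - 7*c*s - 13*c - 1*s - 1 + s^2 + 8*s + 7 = 6*c^2 - 12*c + s^2 + s*(7 - 7*c) + 6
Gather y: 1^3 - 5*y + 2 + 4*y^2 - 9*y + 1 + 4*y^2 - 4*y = 8*y^2 - 18*y + 4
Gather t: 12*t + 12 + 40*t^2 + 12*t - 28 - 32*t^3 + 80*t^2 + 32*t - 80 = -32*t^3 + 120*t^2 + 56*t - 96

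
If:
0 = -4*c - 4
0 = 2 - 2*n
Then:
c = -1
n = 1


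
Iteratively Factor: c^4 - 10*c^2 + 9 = (c - 3)*(c^3 + 3*c^2 - c - 3) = (c - 3)*(c - 1)*(c^2 + 4*c + 3) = (c - 3)*(c - 1)*(c + 1)*(c + 3)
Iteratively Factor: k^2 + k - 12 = (k + 4)*(k - 3)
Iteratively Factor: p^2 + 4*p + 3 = (p + 1)*(p + 3)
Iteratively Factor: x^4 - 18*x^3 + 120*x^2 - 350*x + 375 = (x - 5)*(x^3 - 13*x^2 + 55*x - 75) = (x - 5)^2*(x^2 - 8*x + 15) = (x - 5)^2*(x - 3)*(x - 5)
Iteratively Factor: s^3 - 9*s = (s)*(s^2 - 9) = s*(s + 3)*(s - 3)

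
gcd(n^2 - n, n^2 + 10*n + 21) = 1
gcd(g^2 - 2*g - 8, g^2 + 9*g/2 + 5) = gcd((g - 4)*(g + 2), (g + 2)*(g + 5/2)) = g + 2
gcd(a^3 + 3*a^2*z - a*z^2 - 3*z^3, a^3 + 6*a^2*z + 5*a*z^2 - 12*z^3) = -a^2 - 2*a*z + 3*z^2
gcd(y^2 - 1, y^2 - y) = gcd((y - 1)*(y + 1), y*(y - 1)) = y - 1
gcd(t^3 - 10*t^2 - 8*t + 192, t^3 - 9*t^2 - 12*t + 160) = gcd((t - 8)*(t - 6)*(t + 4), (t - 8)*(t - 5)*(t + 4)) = t^2 - 4*t - 32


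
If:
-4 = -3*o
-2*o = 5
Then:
No Solution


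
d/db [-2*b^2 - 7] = -4*b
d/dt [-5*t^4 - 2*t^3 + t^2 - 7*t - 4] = -20*t^3 - 6*t^2 + 2*t - 7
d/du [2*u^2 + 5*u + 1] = 4*u + 5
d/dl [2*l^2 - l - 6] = 4*l - 1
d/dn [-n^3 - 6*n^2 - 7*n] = -3*n^2 - 12*n - 7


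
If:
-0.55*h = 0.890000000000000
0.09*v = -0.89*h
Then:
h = -1.62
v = 16.00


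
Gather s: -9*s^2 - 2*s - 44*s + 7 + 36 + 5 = -9*s^2 - 46*s + 48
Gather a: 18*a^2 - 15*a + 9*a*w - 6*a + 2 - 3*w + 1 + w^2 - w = 18*a^2 + a*(9*w - 21) + w^2 - 4*w + 3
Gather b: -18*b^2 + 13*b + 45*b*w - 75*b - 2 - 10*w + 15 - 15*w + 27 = -18*b^2 + b*(45*w - 62) - 25*w + 40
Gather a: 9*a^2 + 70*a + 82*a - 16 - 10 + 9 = 9*a^2 + 152*a - 17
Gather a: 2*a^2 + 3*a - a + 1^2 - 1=2*a^2 + 2*a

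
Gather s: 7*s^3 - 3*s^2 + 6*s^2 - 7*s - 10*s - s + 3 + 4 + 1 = 7*s^3 + 3*s^2 - 18*s + 8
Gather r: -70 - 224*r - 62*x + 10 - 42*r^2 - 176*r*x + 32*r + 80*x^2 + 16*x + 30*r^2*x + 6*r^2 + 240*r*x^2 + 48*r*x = r^2*(30*x - 36) + r*(240*x^2 - 128*x - 192) + 80*x^2 - 46*x - 60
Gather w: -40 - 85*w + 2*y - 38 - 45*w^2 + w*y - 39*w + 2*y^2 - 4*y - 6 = -45*w^2 + w*(y - 124) + 2*y^2 - 2*y - 84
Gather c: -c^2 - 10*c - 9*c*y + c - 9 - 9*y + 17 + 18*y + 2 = -c^2 + c*(-9*y - 9) + 9*y + 10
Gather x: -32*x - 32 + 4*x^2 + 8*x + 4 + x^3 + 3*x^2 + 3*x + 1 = x^3 + 7*x^2 - 21*x - 27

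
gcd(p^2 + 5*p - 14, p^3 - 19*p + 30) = p - 2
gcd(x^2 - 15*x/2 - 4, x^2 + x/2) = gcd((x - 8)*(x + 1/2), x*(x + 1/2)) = x + 1/2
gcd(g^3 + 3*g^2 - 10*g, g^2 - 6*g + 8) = g - 2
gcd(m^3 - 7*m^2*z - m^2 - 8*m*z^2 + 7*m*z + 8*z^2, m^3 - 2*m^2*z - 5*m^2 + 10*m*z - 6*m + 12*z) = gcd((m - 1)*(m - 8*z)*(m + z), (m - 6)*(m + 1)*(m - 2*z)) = 1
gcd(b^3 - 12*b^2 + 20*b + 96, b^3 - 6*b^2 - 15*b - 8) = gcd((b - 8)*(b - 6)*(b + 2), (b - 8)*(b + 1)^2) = b - 8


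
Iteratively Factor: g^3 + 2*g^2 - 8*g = (g)*(g^2 + 2*g - 8) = g*(g + 4)*(g - 2)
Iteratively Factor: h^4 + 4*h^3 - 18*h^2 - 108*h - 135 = (h + 3)*(h^3 + h^2 - 21*h - 45) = (h - 5)*(h + 3)*(h^2 + 6*h + 9) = (h - 5)*(h + 3)^2*(h + 3)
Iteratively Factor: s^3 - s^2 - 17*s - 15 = (s - 5)*(s^2 + 4*s + 3) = (s - 5)*(s + 1)*(s + 3)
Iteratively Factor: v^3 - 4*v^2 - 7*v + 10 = (v - 5)*(v^2 + v - 2) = (v - 5)*(v - 1)*(v + 2)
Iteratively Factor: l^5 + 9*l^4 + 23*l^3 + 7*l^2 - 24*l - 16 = (l + 4)*(l^4 + 5*l^3 + 3*l^2 - 5*l - 4) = (l - 1)*(l + 4)*(l^3 + 6*l^2 + 9*l + 4) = (l - 1)*(l + 1)*(l + 4)*(l^2 + 5*l + 4) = (l - 1)*(l + 1)^2*(l + 4)*(l + 4)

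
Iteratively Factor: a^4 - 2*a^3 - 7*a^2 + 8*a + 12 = (a - 2)*(a^3 - 7*a - 6) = (a - 2)*(a + 2)*(a^2 - 2*a - 3) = (a - 2)*(a + 1)*(a + 2)*(a - 3)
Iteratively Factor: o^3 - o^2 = (o - 1)*(o^2) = o*(o - 1)*(o)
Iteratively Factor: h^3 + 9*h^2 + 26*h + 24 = (h + 3)*(h^2 + 6*h + 8) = (h + 2)*(h + 3)*(h + 4)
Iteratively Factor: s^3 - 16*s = (s)*(s^2 - 16) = s*(s - 4)*(s + 4)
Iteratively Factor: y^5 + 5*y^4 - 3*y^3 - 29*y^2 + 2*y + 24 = (y - 1)*(y^4 + 6*y^3 + 3*y^2 - 26*y - 24) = (y - 1)*(y + 3)*(y^3 + 3*y^2 - 6*y - 8) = (y - 1)*(y + 3)*(y + 4)*(y^2 - y - 2) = (y - 2)*(y - 1)*(y + 3)*(y + 4)*(y + 1)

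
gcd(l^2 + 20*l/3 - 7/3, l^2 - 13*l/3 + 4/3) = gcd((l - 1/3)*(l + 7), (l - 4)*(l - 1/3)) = l - 1/3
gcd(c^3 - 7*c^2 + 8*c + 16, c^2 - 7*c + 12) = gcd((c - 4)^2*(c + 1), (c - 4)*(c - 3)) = c - 4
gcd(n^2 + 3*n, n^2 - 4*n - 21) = n + 3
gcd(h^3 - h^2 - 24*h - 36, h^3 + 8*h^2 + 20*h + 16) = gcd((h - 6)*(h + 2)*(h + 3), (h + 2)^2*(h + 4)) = h + 2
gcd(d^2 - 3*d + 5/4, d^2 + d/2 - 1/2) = d - 1/2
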